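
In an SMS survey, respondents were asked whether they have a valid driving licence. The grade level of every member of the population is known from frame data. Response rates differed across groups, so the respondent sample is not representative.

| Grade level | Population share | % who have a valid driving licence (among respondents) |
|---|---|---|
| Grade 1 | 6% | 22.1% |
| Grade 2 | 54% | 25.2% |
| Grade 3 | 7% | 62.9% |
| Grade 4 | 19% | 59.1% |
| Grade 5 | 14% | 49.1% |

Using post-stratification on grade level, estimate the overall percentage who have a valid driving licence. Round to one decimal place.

Post-stratification weights by population share, not respondent share:
  Grade 1: 0.06 × 22.1 = 1.326
  Grade 2: 0.54 × 25.2 = 13.608
  Grade 3: 0.07 × 62.9 = 4.403
  Grade 4: 0.19 × 59.1 = 11.229
  Grade 5: 0.14 × 49.1 = 6.874
Post-stratified estimate = 37.44 → 37.4%.

37.4%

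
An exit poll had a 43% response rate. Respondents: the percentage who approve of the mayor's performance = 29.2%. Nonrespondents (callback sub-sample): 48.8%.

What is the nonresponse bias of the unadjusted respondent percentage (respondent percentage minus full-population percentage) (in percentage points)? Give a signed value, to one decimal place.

Nonresponse fraction = 1 − 0.43 = 0.57.
Bias = (nonresponse fraction) × (respondent percentage − nonrespondent percentage)
     = 0.57 × (29.2 − 48.8) = 0.57 × -19.6 = -11.172.

-11.2 percentage points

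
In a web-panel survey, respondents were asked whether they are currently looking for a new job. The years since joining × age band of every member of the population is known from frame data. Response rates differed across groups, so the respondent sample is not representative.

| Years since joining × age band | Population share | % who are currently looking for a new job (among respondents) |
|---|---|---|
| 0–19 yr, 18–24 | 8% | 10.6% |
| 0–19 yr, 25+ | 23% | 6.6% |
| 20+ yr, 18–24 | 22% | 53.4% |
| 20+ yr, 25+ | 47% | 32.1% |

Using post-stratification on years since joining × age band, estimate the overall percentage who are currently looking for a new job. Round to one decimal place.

Weight each group's respondent value by its population share:
  0–19 yr, 18–24: 0.08 × 10.6 = 0.848
  0–19 yr, 25+: 0.23 × 6.6 = 1.518
  20+ yr, 18–24: 0.22 × 53.4 = 11.748
  20+ yr, 25+: 0.47 × 32.1 = 15.087
Post-stratified estimate = 29.201 → 29.2%.

29.2%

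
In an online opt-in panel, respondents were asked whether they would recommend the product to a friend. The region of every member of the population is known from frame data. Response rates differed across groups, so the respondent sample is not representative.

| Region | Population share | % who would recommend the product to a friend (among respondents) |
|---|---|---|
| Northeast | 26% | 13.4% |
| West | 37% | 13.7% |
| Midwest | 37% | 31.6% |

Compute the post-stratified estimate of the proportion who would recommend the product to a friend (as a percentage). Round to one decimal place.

Weight each group's respondent value by its population share:
  Northeast: 0.26 × 13.4 = 3.484
  West: 0.37 × 13.7 = 5.069
  Midwest: 0.37 × 31.6 = 11.692
Post-stratified estimate = 20.245 → 20.2%.

20.2%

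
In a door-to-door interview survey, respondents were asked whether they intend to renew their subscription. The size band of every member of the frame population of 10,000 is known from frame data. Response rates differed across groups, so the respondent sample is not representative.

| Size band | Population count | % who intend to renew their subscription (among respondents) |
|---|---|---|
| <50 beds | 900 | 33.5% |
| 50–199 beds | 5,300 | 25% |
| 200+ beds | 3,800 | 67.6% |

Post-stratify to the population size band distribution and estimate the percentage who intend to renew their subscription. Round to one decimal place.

42.0%

Each cell contributes population-share × respondent value:
  <50 beds: (900/10,000) × 33.5 = 3.015
  50–199 beds: (5,300/10,000) × 25 = 13.25
  200+ beds: (3,800/10,000) × 67.6 = 25.688
Post-stratified estimate = 41.953 → 42.0%.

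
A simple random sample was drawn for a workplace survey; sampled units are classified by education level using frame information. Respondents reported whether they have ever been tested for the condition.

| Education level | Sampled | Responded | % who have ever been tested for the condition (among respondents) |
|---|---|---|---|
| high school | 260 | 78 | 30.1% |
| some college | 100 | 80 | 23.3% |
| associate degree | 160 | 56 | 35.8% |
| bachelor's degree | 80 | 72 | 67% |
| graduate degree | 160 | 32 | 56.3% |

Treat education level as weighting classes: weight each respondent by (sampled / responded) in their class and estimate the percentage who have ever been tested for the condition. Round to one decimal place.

Response rates by class: high school 78/260 = 30%, some college 80/100 = 80%, associate degree 56/160 = 35%, bachelor's degree 72/80 = 90%, graduate degree 32/160 = 20%.
Weighting each respondent by the inverse class response rate inflates each class back to its sampled size, so the class weight is n_sampled:
  high school: 260 × 30.1 = 7826
  some college: 100 × 23.3 = 2330
  associate degree: 160 × 35.8 = 5728
  bachelor's degree: 80 × 67 = 5360
  graduate degree: 160 × 56.3 = 9008
Adjusted estimate = 30,252 / 760 = 39.8053 → 39.8%.

39.8%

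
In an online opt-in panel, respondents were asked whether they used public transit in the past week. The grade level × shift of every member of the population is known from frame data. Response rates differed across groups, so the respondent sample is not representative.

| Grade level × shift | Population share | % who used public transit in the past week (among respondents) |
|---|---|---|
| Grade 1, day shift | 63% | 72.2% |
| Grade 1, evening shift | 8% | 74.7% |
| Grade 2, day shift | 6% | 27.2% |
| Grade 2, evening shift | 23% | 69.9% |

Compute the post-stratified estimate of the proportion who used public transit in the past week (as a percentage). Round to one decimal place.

Reweight to the known grade level × shift distribution:
  Grade 1, day shift: 0.63 × 72.2 = 45.486
  Grade 1, evening shift: 0.08 × 74.7 = 5.976
  Grade 2, day shift: 0.06 × 27.2 = 1.632
  Grade 2, evening shift: 0.23 × 69.9 = 16.077
Post-stratified estimate = 69.171 → 69.2%.

69.2%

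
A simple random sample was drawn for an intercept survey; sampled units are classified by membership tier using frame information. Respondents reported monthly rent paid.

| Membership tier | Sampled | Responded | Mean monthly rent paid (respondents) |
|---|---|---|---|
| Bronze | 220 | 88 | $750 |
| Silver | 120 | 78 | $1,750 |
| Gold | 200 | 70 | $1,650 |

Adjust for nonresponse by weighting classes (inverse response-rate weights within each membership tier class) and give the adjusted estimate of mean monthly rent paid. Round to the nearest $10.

Class response rates: Bronze 88/220 = 40%, Silver 78/120 = 65%, Gold 70/200 = 35%.
Each respondent's weight = sampled/responded in their class; summing within a class gives n_sampled, so:
  Bronze: 220 × 750 = 165,000
  Silver: 120 × 1750 = 210,000
  Gold: 200 × 1650 = 330,000
Adjusted estimate = 705,000 / 540 = 1305.56 → $1,310.

$1,310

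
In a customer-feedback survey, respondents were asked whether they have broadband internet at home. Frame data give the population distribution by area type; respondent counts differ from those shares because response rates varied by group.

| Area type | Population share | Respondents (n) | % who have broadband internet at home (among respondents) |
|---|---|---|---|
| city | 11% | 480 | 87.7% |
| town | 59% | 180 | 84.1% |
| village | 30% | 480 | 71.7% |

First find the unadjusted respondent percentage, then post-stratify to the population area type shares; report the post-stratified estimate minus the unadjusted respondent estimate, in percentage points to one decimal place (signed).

+0.4 percentage points

Unadjusted (pooled respondent) estimate weights by respondent counts:
  (480/1140)×87.7 + (180/1140)×84.1 + (480/1140)×71.7 = 80.3947%
Post-stratified estimate weights by population shares:
  0.11×87.7 + 0.59×84.1 + 0.3×71.7 = 80.776%
Difference = 80.776 − 80.3947 = 0.3813 pp.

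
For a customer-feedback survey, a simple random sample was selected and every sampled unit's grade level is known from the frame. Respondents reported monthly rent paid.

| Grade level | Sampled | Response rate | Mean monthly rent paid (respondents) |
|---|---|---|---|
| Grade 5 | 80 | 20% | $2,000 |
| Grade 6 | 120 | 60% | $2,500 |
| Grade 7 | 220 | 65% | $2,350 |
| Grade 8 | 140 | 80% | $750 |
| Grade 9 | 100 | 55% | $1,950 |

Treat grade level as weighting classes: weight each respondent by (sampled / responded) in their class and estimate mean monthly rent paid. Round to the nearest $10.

With weight = n_sampled/n_responded per class, the weighted class total is n_sampled:
  Grade 5: 80 × 2000 = 160,000
  Grade 6: 120 × 2500 = 300,000
  Grade 7: 220 × 2350 = 517,000
  Grade 8: 140 × 750 = 105,000
  Grade 9: 100 × 1950 = 195,000
Adjusted estimate = 1,277,000 / 660 = 1934.85 → $1,930.

$1,930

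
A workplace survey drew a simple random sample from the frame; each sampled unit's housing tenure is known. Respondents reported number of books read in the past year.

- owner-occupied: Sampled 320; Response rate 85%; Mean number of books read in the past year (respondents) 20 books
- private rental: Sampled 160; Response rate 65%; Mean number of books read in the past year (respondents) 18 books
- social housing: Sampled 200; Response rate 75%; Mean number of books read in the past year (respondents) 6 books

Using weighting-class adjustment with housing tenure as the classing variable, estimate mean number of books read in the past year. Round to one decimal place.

With weight = n_sampled/n_responded per class, the weighted class total is n_sampled:
  owner-occupied: 320 × 20 = 6400
  private rental: 160 × 18 = 2880
  social housing: 200 × 6 = 1200
Adjusted estimate = 10,480 / 680 = 15.4118 → 15.4.

15.4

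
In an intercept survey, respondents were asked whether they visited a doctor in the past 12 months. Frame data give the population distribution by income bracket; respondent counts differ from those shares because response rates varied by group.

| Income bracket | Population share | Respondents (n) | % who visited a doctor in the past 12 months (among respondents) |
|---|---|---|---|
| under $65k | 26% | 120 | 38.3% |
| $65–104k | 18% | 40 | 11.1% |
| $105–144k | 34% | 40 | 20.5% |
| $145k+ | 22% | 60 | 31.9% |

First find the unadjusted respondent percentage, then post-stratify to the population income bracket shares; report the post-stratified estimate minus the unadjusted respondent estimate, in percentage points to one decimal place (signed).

Unadjusted (pooled respondent) estimate weights by respondent counts:
  (120/260)×38.3 + (40/260)×11.1 + (40/260)×20.5 + (60/260)×31.9 = 29.9%
Post-stratifying to population shares instead:
  0.26×38.3 + 0.18×11.1 + 0.34×20.5 + 0.22×31.9 = 25.944%
Difference = 25.944 − 29.9 = -3.956 pp.

-4.0 percentage points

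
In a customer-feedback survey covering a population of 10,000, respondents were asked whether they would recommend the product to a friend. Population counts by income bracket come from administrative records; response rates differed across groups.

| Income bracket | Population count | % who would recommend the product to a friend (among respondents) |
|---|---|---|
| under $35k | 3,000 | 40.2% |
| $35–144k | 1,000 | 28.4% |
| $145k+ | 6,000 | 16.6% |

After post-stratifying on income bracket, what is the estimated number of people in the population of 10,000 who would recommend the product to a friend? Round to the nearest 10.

2,490

Estimated count per cell = population count × respondent percentage:
  under $35k: 3,000 × 40.2% = 1206
  $35–144k: 1,000 × 28.4% = 284
  $145k+: 6,000 × 16.6% = 996
Estimated total = 2486 → 2,490.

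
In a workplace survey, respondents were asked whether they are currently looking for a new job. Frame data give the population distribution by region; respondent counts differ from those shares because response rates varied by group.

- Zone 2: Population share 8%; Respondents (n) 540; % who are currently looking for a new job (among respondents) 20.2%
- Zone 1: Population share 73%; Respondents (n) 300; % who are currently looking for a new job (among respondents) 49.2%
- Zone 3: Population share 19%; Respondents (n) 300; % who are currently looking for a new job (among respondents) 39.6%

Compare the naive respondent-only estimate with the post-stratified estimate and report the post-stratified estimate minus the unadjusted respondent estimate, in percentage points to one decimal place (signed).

+12.1 percentage points

Naive respondent-only estimate (weights = respondent counts):
  (540/1140)×20.2 + (300/1140)×49.2 + (300/1140)×39.6 = 32.9368%
Post-stratified estimate weights by population shares:
  0.08×20.2 + 0.73×49.2 + 0.19×39.6 = 45.056%
Difference = 45.056 − 32.9368 = 12.1192 pp.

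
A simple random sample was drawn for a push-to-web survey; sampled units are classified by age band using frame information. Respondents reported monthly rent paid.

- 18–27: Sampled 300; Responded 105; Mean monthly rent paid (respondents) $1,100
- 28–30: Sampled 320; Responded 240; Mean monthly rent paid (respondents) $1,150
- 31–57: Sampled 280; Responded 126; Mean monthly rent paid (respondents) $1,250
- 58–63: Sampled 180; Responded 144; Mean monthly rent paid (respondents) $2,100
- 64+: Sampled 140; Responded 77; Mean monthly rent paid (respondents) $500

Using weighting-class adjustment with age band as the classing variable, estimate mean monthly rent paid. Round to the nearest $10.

$1,230

Class response rates: 18–27 105/300 = 35%, 28–30 240/320 = 75%, 31–57 126/280 = 45%, 58–63 144/180 = 80%, 64+ 77/140 = 55%.
Each respondent's weight = sampled/responded in their class; summing within a class gives n_sampled, so:
  18–27: 300 × 1100 = 330,000
  28–30: 320 × 1150 = 368,000
  31–57: 280 × 1250 = 350,000
  58–63: 180 × 2100 = 378,000
  64+: 140 × 500 = 70,000
Adjusted estimate = 1,496,000 / 1,220 = 1226.23 → $1,230.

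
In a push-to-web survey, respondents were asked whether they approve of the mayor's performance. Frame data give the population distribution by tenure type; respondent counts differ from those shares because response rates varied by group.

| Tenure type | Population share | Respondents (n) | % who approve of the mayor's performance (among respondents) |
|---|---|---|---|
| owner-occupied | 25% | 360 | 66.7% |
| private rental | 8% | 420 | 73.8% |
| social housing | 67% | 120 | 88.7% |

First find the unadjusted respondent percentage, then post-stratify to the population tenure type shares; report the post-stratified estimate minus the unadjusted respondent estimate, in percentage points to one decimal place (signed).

+9.1 percentage points

Without adjustment, the pooled respondent share is:
  (360/900)×66.7 + (420/900)×73.8 + (120/900)×88.7 = 72.9467%
Reweighting by population tenure type shares:
  0.25×66.7 + 0.08×73.8 + 0.67×88.7 = 82.008%
Difference = 82.008 − 72.9467 = 9.0613 pp.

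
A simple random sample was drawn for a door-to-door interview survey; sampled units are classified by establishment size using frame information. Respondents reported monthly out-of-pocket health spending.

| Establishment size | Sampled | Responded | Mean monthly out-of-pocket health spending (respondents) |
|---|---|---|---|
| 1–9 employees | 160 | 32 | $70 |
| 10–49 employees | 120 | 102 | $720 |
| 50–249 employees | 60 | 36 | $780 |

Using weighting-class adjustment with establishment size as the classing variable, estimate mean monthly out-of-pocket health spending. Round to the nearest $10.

Class response rates: 1–9 employees 32/160 = 20%, 10–49 employees 102/120 = 85%, 50–249 employees 36/60 = 60%.
Each respondent's weight = sampled/responded in their class; summing within a class gives n_sampled, so:
  1–9 employees: 160 × 70 = 11,200
  10–49 employees: 120 × 720 = 86,400
  50–249 employees: 60 × 780 = 46,800
Adjusted estimate = 144,400 / 340 = 424.706 → $420.

$420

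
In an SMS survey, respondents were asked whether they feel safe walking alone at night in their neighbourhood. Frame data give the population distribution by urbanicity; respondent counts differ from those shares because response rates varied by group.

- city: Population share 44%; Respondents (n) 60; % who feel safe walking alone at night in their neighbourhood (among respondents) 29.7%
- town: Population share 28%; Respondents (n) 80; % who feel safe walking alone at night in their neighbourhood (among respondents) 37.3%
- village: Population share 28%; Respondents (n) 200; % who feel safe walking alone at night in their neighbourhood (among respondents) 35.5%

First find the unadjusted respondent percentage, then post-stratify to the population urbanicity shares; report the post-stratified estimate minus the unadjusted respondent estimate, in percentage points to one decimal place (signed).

Unadjusted (pooled respondent) estimate weights by respondent counts:
  (60/340)×29.7 + (80/340)×37.3 + (200/340)×35.5 = 34.9%
Post-stratified estimate weights by population shares:
  0.44×29.7 + 0.28×37.3 + 0.28×35.5 = 33.452%
Difference = 33.452 − 34.9 = -1.448 pp.

-1.4 percentage points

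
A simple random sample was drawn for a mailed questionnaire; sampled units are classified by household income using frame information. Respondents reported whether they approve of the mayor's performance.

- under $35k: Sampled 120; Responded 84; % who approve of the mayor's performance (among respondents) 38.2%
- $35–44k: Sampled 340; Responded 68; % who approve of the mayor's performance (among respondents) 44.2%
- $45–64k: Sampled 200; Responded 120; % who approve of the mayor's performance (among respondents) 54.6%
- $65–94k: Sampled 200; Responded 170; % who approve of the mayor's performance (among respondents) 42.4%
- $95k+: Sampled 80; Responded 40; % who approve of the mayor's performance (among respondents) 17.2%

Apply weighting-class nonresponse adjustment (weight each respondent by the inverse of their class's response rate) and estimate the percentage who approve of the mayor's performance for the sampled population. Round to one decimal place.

Response rates by class: under $35k 84/120 = 70%, $35–44k 68/340 = 20%, $45–64k 120/200 = 60%, $65–94k 170/200 = 85%, $95k+ 40/80 = 50%.
Each respondent's weight = sampled/responded in their class; summing within a class gives n_sampled, so:
  under $35k: 120 × 38.2 = 4584
  $35–44k: 340 × 44.2 = 15028
  $45–64k: 200 × 54.6 = 10,920
  $65–94k: 200 × 42.4 = 8480
  $95k+: 80 × 17.2 = 1376
Adjusted estimate = 40,388 / 940 = 42.966 → 43.0%.

43.0%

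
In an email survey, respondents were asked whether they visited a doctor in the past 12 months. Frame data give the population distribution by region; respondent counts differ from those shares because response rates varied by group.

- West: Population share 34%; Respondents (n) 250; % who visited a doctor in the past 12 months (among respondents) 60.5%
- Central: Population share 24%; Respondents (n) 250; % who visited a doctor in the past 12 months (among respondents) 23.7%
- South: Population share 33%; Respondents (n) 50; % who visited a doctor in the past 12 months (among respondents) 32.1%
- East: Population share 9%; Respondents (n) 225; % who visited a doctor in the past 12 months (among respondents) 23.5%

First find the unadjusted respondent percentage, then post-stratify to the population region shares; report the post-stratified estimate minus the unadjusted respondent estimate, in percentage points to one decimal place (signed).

+2.9 percentage points

Without adjustment, the pooled respondent share is:
  (250/775)×60.5 + (250/775)×23.7 + (50/775)×32.1 + (225/775)×23.5 = 36.0548%
Post-stratified estimate weights by population shares:
  0.34×60.5 + 0.24×23.7 + 0.33×32.1 + 0.09×23.5 = 38.966%
Difference = 38.966 − 36.0548 = 2.9112 pp.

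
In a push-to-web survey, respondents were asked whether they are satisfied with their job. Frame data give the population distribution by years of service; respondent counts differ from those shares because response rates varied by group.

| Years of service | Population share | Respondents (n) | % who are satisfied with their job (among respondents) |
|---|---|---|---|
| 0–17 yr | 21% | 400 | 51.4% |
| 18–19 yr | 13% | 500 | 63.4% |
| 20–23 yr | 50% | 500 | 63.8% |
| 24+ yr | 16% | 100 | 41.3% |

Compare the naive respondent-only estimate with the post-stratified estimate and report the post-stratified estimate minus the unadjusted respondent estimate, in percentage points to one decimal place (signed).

-1.3 percentage points

Without adjustment, the pooled respondent share is:
  (400/1500)×51.4 + (500/1500)×63.4 + (500/1500)×63.8 + (100/1500)×41.3 = 58.86%
Post-stratified estimate weights by population shares:
  0.21×51.4 + 0.13×63.4 + 0.5×63.8 + 0.16×41.3 = 57.544%
Difference = 57.544 − 58.86 = -1.316 pp.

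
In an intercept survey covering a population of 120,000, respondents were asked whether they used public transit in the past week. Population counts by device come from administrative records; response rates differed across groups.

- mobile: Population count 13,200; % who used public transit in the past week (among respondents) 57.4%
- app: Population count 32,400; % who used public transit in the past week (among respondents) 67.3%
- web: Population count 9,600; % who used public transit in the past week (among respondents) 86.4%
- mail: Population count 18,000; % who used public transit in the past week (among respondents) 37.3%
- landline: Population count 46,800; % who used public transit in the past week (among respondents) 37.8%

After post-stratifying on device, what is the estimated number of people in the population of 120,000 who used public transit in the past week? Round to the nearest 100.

62,100

Estimated count per cell = population count × respondent percentage:
  mobile: 13,200 × 57.4% = 7576.8
  app: 32,400 × 67.3% = 21805.2
  web: 9,600 × 86.4% = 8294.4
  mail: 18,000 × 37.3% = 6714
  landline: 46,800 × 37.8% = 17690.4
Estimated total = 62080.8 → 62,100.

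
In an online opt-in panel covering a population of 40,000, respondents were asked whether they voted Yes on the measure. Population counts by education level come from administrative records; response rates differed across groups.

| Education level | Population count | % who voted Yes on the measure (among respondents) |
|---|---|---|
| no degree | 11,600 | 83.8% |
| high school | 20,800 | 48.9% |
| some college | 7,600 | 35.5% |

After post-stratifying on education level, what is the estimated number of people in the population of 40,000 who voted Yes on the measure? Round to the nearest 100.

Apply each group's respondent rate to its population count:
  no degree: 11,600 × 83.8% = 9720.8
  high school: 20,800 × 48.9% = 10171.2
  some college: 7,600 × 35.5% = 2698
Estimated total = 22,590 → 22,600.

22,600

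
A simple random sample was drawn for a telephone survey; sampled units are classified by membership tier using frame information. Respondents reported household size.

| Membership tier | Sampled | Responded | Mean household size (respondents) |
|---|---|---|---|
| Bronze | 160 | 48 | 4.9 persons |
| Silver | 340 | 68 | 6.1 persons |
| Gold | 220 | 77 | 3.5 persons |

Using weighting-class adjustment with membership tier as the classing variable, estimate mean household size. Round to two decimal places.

Class response rates: Bronze 48/160 = 30%, Silver 68/340 = 20%, Gold 77/220 = 35%.
Weighting each respondent by the inverse class response rate inflates each class back to its sampled size, so the class weight is n_sampled:
  Bronze: 160 × 4.9 = 784
  Silver: 340 × 6.1 = 2074
  Gold: 220 × 3.5 = 770
Adjusted estimate = 3628 / 720 = 5.03889 → 5.04.

5.04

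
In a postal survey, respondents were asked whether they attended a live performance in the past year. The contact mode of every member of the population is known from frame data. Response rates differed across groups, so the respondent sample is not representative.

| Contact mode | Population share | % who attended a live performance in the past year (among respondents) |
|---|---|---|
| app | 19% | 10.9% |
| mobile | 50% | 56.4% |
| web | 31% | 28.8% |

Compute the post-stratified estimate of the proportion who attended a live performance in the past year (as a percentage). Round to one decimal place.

39.2%

Post-stratification weights by population share, not respondent share:
  app: 0.19 × 10.9 = 2.071
  mobile: 0.5 × 56.4 = 28.2
  web: 0.31 × 28.8 = 8.928
Post-stratified estimate = 39.199 → 39.2%.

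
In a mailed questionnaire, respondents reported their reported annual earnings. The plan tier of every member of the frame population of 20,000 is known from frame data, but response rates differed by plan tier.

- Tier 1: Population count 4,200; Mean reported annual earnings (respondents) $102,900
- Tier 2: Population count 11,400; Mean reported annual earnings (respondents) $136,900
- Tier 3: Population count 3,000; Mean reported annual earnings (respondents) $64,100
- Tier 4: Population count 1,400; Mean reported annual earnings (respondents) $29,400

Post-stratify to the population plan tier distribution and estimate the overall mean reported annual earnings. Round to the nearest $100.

Post-stratification weights by population share, not respondent share:
  Tier 1: (4,200/20,000) × 102,900 = 21,609
  Tier 2: (11,400/20,000) × 136,900 = 78,033
  Tier 3: (3,000/20,000) × 64,100 = 9615
  Tier 4: (1,400/20,000) × 29,400 = 2058
Post-stratified estimate = 111,315 → $111,300.

$111,300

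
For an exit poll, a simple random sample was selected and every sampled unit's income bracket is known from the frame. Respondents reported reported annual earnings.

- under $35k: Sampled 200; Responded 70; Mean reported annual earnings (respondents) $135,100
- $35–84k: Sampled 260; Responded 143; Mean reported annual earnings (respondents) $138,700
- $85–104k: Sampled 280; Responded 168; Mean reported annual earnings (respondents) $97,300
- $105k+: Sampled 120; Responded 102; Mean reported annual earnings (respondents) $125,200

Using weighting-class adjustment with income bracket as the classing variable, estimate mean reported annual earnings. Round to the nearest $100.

$122,500

Class response rates: under $35k 70/200 = 35%, $35–84k 143/260 = 55%, $85–104k 168/280 = 60%, $105k+ 102/120 = 85%.
Each respondent's weight = sampled/responded in their class; summing within a class gives n_sampled, so:
  under $35k: 200 × 135,100 = 27,020,000
  $35–84k: 260 × 138,700 = 36,062,000
  $85–104k: 280 × 97,300 = 27,244,000
  $105k+: 120 × 125,200 = 15,024,000
Adjusted estimate = 105,350,000 / 860 = 122,500 → $122,500.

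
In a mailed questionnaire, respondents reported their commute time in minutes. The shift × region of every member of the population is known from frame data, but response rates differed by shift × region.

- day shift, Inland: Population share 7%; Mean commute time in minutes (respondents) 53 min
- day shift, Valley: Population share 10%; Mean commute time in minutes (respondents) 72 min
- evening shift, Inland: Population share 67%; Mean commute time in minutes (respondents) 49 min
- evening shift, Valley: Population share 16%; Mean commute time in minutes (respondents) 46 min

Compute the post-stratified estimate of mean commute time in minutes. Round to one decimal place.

Reweight to the known shift × region distribution:
  day shift, Inland: 0.07 × 53 = 3.71
  day shift, Valley: 0.1 × 72 = 7.2
  evening shift, Inland: 0.67 × 49 = 32.83
  evening shift, Valley: 0.16 × 46 = 7.36
Post-stratified estimate = 51.1 → 51.1.

51.1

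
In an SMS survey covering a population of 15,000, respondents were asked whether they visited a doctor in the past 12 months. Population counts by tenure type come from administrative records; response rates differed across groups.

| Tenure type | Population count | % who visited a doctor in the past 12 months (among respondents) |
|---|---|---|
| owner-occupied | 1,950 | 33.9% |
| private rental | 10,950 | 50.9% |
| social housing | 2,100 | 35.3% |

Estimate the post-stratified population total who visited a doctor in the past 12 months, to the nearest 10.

Apply each group's respondent rate to its population count:
  owner-occupied: 1,950 × 33.9% = 661.05
  private rental: 10,950 × 50.9% = 5573.55
  social housing: 2,100 × 35.3% = 741.3
Estimated total = 6975.9 → 6,980.

6,980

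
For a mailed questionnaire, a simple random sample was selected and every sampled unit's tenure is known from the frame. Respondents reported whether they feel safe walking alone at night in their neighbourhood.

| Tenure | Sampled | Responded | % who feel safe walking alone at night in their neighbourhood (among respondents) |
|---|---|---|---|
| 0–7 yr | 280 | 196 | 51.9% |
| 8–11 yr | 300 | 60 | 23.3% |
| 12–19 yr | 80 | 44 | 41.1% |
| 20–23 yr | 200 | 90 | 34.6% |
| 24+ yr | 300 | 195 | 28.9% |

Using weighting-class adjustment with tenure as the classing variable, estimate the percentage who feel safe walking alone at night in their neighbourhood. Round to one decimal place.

Class response rates: 0–7 yr 196/280 = 70%, 8–11 yr 60/300 = 20%, 12–19 yr 44/80 = 55%, 20–23 yr 90/200 = 45%, 24+ yr 195/300 = 65%.
Inverse-response-rate weighting restores each class to its sampled count, so class totals weight by n_sampled:
  0–7 yr: 280 × 51.9 = 14,532
  8–11 yr: 300 × 23.3 = 6990
  12–19 yr: 80 × 41.1 = 3288
  20–23 yr: 200 × 34.6 = 6920
  24+ yr: 300 × 28.9 = 8670
Adjusted estimate = 40,400 / 1,160 = 34.8276 → 34.8%.

34.8%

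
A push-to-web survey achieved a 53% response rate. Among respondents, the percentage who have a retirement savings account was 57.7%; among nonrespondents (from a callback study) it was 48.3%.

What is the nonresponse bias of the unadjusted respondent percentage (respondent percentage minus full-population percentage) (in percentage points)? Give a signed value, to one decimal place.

Nonresponse fraction = 1 − 0.53 = 0.47.
Bias = (nonresponse fraction) × (respondent percentage − nonrespondent percentage)
     = 0.47 × (57.7 − 48.3) = 0.47 × 9.4 = 4.418.

+4.4 percentage points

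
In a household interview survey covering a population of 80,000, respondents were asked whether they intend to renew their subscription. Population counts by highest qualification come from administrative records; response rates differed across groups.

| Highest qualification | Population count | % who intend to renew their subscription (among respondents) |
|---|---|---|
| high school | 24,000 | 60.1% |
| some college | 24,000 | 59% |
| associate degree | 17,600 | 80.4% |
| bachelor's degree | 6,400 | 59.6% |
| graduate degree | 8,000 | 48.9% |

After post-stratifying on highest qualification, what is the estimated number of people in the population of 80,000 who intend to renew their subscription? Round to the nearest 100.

Estimated count per cell = population count × respondent percentage:
  high school: 24,000 × 60.1% = 14,424
  some college: 24,000 × 59% = 14,160
  associate degree: 17,600 × 80.4% = 14150.4
  bachelor's degree: 6,400 × 59.6% = 3814.4
  graduate degree: 8,000 × 48.9% = 3912
Estimated total = 50460.8 → 50,500.

50,500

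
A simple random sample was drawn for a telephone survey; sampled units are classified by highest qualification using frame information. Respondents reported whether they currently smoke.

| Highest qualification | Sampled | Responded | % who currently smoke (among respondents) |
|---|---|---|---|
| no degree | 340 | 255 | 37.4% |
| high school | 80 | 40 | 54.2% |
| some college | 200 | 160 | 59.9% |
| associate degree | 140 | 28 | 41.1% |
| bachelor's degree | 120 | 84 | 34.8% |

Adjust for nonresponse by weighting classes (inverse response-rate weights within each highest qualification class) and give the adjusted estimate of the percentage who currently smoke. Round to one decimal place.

44.3%

Response rates by class: no degree 255/340 = 75%, high school 40/80 = 50%, some college 160/200 = 80%, associate degree 28/140 = 20%, bachelor's degree 84/120 = 70%.
Inverse-response-rate weighting restores each class to its sampled count, so class totals weight by n_sampled:
  no degree: 340 × 37.4 = 12,716
  high school: 80 × 54.2 = 4336
  some college: 200 × 59.9 = 11,980
  associate degree: 140 × 41.1 = 5754
  bachelor's degree: 120 × 34.8 = 4176
Adjusted estimate = 38,962 / 880 = 44.275 → 44.3%.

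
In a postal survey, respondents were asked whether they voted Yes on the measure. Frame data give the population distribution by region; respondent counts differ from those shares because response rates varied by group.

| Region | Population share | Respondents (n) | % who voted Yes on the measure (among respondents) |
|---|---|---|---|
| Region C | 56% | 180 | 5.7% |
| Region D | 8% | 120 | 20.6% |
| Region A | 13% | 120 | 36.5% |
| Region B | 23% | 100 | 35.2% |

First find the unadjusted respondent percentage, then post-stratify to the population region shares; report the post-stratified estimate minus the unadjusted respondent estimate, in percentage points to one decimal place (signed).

-4.2 percentage points

Naive respondent-only estimate (weights = respondent counts):
  (180/520)×5.7 + (120/520)×20.6 + (120/520)×36.5 + (100/520)×35.2 = 21.9192%
Post-stratifying to population shares instead:
  0.56×5.7 + 0.08×20.6 + 0.13×36.5 + 0.23×35.2 = 17.681%
Difference = 17.681 − 21.9192 = -4.2382 pp.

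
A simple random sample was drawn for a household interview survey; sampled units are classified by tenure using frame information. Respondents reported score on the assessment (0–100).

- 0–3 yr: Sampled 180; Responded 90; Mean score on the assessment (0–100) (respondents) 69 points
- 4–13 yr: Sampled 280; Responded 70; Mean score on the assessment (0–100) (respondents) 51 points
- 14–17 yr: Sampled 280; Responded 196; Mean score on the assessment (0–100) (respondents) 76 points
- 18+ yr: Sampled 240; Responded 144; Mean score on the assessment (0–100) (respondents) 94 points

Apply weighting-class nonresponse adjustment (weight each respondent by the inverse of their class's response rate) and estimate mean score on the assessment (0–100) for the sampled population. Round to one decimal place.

Response rates by class: 0–3 yr 90/180 = 50%, 4–13 yr 70/280 = 25%, 14–17 yr 196/280 = 70%, 18+ yr 144/240 = 60%.
Each respondent's weight = sampled/responded in their class; summing within a class gives n_sampled, so:
  0–3 yr: 180 × 69 = 12,420
  4–13 yr: 280 × 51 = 14,280
  14–17 yr: 280 × 76 = 21,280
  18+ yr: 240 × 94 = 22,560
Adjusted estimate = 70,540 / 980 = 71.9796 → 72.0.

72.0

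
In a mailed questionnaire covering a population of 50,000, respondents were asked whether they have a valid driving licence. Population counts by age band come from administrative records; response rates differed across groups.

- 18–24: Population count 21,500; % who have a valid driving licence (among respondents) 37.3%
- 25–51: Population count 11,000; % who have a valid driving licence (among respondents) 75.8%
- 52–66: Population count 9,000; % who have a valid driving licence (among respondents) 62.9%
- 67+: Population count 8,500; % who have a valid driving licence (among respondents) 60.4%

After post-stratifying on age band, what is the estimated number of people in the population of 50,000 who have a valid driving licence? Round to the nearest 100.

27,200

Each cell contributes its population count × the respondent rate:
  18–24: 21,500 × 37.3% = 8019.5
  25–51: 11,000 × 75.8% = 8338
  52–66: 9,000 × 62.9% = 5661
  67+: 8,500 × 60.4% = 5134
Estimated total = 27152.5 → 27,200.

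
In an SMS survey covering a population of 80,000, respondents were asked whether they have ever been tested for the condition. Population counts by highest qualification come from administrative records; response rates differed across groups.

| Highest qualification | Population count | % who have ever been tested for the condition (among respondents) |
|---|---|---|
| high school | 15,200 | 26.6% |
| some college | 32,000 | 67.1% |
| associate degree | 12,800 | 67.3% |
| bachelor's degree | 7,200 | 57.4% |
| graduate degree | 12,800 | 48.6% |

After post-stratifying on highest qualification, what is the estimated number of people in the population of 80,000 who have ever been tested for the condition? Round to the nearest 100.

Estimated count per cell = population count × respondent percentage:
  high school: 15,200 × 26.6% = 4043.2
  some college: 32,000 × 67.1% = 21,472
  associate degree: 12,800 × 67.3% = 8614.4
  bachelor's degree: 7,200 × 57.4% = 4132.8
  graduate degree: 12,800 × 48.6% = 6220.8
Estimated total = 44483.2 → 44,500.

44,500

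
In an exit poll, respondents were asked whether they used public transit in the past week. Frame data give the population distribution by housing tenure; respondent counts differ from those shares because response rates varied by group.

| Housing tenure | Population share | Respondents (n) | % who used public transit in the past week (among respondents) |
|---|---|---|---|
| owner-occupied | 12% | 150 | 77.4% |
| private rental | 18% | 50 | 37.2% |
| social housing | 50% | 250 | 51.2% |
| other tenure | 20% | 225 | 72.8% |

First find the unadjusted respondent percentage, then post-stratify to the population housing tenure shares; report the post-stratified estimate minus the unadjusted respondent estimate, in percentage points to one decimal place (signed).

-7.0 percentage points

Without adjustment, the pooled respondent share is:
  (150/675)×77.4 + (50/675)×37.2 + (250/675)×51.2 + (225/675)×72.8 = 63.1852%
Post-stratifying to population shares instead:
  0.12×77.4 + 0.18×37.2 + 0.5×51.2 + 0.2×72.8 = 56.144%
Difference = 56.144 − 63.1852 = -7.0412 pp.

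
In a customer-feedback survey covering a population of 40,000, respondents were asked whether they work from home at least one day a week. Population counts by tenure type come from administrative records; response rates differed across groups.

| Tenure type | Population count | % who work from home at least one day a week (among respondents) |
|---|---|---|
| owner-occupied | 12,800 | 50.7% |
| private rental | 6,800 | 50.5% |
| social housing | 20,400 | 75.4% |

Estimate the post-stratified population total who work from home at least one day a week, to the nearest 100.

25,300

Each cell contributes its population count × the respondent rate:
  owner-occupied: 12,800 × 50.7% = 6489.6
  private rental: 6,800 × 50.5% = 3434
  social housing: 20,400 × 75.4% = 15381.6
Estimated total = 25305.2 → 25,300.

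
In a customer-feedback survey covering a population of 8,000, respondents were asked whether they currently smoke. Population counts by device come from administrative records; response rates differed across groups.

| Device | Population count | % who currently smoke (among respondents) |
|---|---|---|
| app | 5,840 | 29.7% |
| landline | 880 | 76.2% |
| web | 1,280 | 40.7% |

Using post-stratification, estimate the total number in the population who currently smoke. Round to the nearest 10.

2,930

Estimated count per cell = population count × respondent percentage:
  app: 5,840 × 29.7% = 1734.48
  landline: 880 × 76.2% = 670.56
  web: 1,280 × 40.7% = 520.96
Estimated total = 2926 → 2,930.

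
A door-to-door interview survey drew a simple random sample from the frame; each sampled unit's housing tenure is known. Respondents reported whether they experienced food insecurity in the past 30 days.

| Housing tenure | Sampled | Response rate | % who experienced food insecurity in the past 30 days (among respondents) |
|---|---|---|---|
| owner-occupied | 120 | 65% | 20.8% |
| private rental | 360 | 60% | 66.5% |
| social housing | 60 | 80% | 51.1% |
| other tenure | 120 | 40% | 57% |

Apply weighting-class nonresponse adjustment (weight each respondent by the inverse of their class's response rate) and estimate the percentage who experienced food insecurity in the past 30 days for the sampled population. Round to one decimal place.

55.1%

Weighting each respondent by the inverse class response rate inflates each class back to its sampled size, so the class weight is n_sampled:
  owner-occupied: 120 × 20.8 = 2496
  private rental: 360 × 66.5 = 23,940
  social housing: 60 × 51.1 = 3066
  other tenure: 120 × 57 = 6840
Adjusted estimate = 36,342 / 660 = 55.0636 → 55.1%.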